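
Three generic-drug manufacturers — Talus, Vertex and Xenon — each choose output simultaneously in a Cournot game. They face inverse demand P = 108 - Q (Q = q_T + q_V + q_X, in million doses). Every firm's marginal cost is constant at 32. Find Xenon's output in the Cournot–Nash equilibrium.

19

Each firm earns π_i = (108 - Q)q_i - 32q_i.
First-order condition (treating rivals' output as given): 76 - 2q_i - Σ_{j≠i} q_j = 0.
With identical firms every q_j equals q_i, so Σ_{j≠i} q_j = 2q_i and 76 = 4q_i, giving q_i = 19.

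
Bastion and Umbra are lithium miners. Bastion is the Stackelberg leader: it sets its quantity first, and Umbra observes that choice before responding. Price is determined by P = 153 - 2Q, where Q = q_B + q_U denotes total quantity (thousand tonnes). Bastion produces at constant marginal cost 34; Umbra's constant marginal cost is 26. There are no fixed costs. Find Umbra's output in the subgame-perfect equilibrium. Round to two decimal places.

17.88

Solve by backward induction. Given q_B, the follower Umbra maximises π_U = (153 - 2q_B - 2q_U)q_U - 26q_U.
∂π_U/∂q_U = 127 - 2q_B - 4q_U = 0 gives the reaction function q_U = (127 - 2q_B)/4.
The leader anticipates this reaction. Substituting into P = 153 - 2Q gives P = 179/2 - q_B, so π_B = (179/2 - q_B)q_B - 34q_B.
Leader FOC: 111/2 - 2q_B = 0, so q_B = 111/4.
Then q_U = (127 - 2·(111/4))/4 = 143/8.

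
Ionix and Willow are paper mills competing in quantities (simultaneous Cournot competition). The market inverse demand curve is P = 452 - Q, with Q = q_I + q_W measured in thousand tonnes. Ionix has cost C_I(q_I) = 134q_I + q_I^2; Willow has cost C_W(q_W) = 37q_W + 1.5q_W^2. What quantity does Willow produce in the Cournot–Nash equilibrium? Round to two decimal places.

Ionix's profit: π_I = (452 - Q)q_I - (134q_I + q_I²). Setting ∂π_I/∂q_I = 0: 318 - 4q_I - (q_W) = 0.
Willow's profit: π_W = (452 - Q)q_W - (37q_W + (3/2)q_W²). Setting ∂π_W/∂q_W = 0: 415 - 5q_W - (q_I) = 0.
So q_I = (318 - q_W)/4 and q_W = (415 - q_I)/5.
Solving the pair: q_I = 1175/19, q_W = 1342/19.

70.63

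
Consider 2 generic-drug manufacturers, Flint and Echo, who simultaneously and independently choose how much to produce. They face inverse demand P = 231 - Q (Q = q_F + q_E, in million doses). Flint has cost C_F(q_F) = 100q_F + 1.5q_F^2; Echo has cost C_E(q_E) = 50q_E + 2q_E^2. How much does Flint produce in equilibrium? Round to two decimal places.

20.86

Flint's profit: π_F = (231 - Q)q_F - (100q_F + (3/2)q_F²). Setting ∂π_F/∂q_F = 0: 131 - 5q_F - (q_E) = 0.
Echo's first-order condition: 181 - 6q_E - (q_F) = 0.
Best responses: q_F = (131 - q_E)/5, q_E = (181 - q_F)/6.
Substituting one into the other gives q_F = 605/29 and q_E = 774/29.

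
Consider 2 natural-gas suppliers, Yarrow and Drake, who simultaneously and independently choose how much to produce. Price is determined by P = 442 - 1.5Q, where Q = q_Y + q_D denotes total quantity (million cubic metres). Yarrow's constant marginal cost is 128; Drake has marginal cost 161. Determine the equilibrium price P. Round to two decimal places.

243.67

Yarrow's profit: π_Y = (442 - 1.5Q)q_Y - (128q_Y). Setting ∂π_Y/∂q_Y = 0: 314 - 3q_Y - (3/2)(q_D) = 0.
Drake's profit: π_D = (442 - 1.5Q)q_D - (161q_D). Setting ∂π_D/∂q_D = 0: 281 - 3q_D - (3/2)(q_Y) = 0.
Rearranging gives the reaction functions q_Y = (314 - (3/2)q_D)/3 and q_D = (281 - (3/2)q_Y)/3.
Solving the pair: q_Y = 694/9, q_D = 496/9.
Total output Q = 1190/9, so price P = 442 - (3/2)·(1190/9) = 731/3.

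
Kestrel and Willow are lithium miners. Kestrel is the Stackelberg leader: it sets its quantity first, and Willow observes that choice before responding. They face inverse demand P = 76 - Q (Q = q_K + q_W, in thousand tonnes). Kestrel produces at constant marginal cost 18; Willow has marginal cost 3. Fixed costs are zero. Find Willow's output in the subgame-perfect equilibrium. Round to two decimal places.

The follower Willow best-responds to any q_K: π_W = (76 - Q)q_W - 3q_W.
Follower FOC: 73 - q_K - 2q_W = 0, so q_W(q_K) = (73 - q_K)/2.
The leader anticipates this reaction. Substituting into P = 76 - Q gives P = 79/2 - (1/2)q_K, so π_K = (79/2 - (1/2)q_K)q_K - 18q_K.
The leader's first-order condition 43/2 - q_K = 0 yields q_K = 43/2.
Then q_W = (73 - 43/2)/2 = 103/4.

25.75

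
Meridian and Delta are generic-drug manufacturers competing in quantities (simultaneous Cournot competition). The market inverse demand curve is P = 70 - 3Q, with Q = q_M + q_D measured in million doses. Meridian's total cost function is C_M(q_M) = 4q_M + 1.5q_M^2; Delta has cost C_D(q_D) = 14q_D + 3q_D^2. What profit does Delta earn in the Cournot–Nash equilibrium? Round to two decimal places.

57.32

Meridian's profit: π_M = (70 - 3Q)q_M - (4q_M + (3/2)q_M²). Setting ∂π_M/∂q_M = 0: 66 - 9q_M - 3(q_D) = 0.
Delta's first-order condition: 56 - 12q_D - 3(q_M) = 0.
Rearranging gives the reaction functions q_M = (66 - 3q_D)/9 and q_D = (56 - 3q_M)/12.
Substituting one into the other gives q_M = 208/33 and q_D = 34/11.
Price P = 70 - 3·(310/33) = 460/11.
Delta's profit: (460/11)·(34/11) - 14·(34/11) - 3(34/11)² = 57.3223.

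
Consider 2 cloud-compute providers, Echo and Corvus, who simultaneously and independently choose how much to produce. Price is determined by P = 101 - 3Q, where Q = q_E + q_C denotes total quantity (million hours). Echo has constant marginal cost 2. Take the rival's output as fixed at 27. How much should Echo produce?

With the rival's output fixed at 27, Echo's profit is π_E = (101 - 3·27 - 3q_E)q_E - (2q_E) = (20 - 3q_E)q_E - (2q_E).
∂π_E/∂q_E = 18 - 6q_E = 0, so q_E = 3.

3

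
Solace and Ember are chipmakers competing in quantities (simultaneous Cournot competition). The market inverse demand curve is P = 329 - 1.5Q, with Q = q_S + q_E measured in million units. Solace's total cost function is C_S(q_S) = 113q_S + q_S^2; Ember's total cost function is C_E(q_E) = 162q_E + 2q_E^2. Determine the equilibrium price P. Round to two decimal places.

Solace's profit: π_S = (329 - 1.5Q)q_S - (113q_S + q_S²). Setting ∂π_S/∂q_S = 0: 216 - 5q_S - (3/2)(q_E) = 0.
Ember's profit: π_E = (329 - 1.5Q)q_E - (162q_E + 2q_E²). Setting ∂π_E/∂q_E = 0: 167 - 7q_E - (3/2)(q_S) = 0.
Best responses: q_S = (216 - (3/2)q_E)/5, q_E = (167 - (3/2)q_S)/7.
Substituting one into the other gives q_S = 38.5191 and q_E = 15.6031.
Total output Q = 54.1221, so price P = 329 - (3/2)·54.1221 = 247.8168.

247.82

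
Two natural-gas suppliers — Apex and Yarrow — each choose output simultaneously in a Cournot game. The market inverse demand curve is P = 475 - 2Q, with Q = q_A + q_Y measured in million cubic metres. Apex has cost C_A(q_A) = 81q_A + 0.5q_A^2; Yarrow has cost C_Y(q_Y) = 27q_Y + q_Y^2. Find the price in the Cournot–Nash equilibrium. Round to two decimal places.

Apex's profit: π_A = (475 - 2Q)q_A - (81q_A + (1/2)q_A²). Setting ∂π_A/∂q_A = 0: 394 - 5q_A - 2(q_Y) = 0.
Yarrow's first-order condition: 448 - 6q_Y - 2(q_A) = 0.
Rearranging gives the reaction functions q_A = (394 - 2q_Y)/5 and q_Y = (448 - 2q_A)/6.
Solving the pair: q_A = 734/13, q_Y = 726/13.
Total output Q = 1460/13, so price P = 475 - 2·(1460/13) = 250.3846.

250.38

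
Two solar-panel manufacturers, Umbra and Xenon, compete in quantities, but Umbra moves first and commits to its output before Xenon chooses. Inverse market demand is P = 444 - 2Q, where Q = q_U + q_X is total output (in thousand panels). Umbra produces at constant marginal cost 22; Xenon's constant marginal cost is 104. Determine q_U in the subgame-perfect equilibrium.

The follower Xenon best-responds to any q_U: π_X = (444 - 2Q)q_X - 104q_X.
Setting the follower's marginal profit to zero, 340 - 2q_U - 4q_X = 0, i.e. q_X = (340 - 2q_U)/4.
The leader anticipates this reaction. Substituting into P = 444 - 2Q gives P = 274 - q_U, so π_U = (274 - q_U)q_U - 22q_U.
Maximising: ∂π_U/∂q_U = 252 - 2q_U = 0, giving q_U = 126.
Then q_X = (340 - 2·126)/4 = 22.

126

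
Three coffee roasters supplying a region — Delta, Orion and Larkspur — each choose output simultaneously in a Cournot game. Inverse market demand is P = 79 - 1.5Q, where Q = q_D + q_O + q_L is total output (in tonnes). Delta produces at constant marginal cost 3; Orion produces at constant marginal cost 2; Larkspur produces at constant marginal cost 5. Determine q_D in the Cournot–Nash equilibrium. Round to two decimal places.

Delta's profit: π_D = (79 - 1.5Q)q_D - (3q_D). Setting ∂π_D/∂q_D = 0: 76 - 3q_D - (3/2)(q_O + q_L) = 0.
Orion's first-order condition: 77 - 3q_O - (3/2)(q_D + q_L) = 0.
Larkspur's first-order condition: 74 - 3q_L - (3/2)(q_D + q_O) = 0.
Summing all 3 equations gives 227 − 6Q = 0, hence Q = 227/6.
Back-substituting: q_D = (76 − 227/4)/(3/2) = 77/6, q_O = (77 − 227/4)/(3/2) = 27/2, q_L = (74 − 227/4)/(3/2) = 23/2.

12.83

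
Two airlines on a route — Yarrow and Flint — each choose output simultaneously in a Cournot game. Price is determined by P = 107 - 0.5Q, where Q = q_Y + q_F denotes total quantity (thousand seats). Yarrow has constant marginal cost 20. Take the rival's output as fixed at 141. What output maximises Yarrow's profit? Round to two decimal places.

16.50

With the rival's output fixed at 141, Yarrow's profit is π_Y = (107 - (1/2)·141 - (1/2)q_Y)q_Y - (20q_Y) = (73/2 - (1/2)q_Y)q_Y - (20q_Y).
∂π_Y/∂q_Y = 33/2 - q_Y = 0, so q_Y = 33/2.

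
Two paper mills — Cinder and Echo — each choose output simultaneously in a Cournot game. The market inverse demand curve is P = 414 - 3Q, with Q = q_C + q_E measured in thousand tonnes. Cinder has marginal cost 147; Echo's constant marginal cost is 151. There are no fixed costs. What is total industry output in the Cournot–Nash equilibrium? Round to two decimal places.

Cinder's profit: π_C = (414 - 3Q)q_C - (147q_C). Setting ∂π_C/∂q_C = 0: 267 - 6q_C - 3(q_E) = 0.
Echo's profit: π_E = (414 - 3Q)q_E - (151q_E). Setting ∂π_E/∂q_E = 0: 263 - 6q_E - 3(q_C) = 0.
Rearranging gives the reaction functions q_C = (267 - 3q_E)/6 and q_E = (263 - 3q_C)/6.
Substituting one into the other gives q_C = 271/9 and q_E = 259/9.
Total output Q = 271/9 + 259/9 = 530/9.

58.89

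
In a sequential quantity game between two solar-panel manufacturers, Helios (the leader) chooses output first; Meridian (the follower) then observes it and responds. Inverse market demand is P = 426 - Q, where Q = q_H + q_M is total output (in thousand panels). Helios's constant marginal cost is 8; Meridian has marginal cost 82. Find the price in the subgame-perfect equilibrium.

131

The follower Meridian best-responds to any q_H: π_M = (426 - Q)q_M - 82q_M.
Follower FOC: 344 - q_H - 2q_M = 0, so q_M(q_H) = (344 - q_H)/2.
Helios substitutes q_M(q_H) into its own profit: π_H = q_H(426 - q_H - (344 - q_H)/2) - 8q_H = (254 - (1/2)q_H)q_H - 8q_H.
Maximising: ∂π_H/∂q_H = 246 - q_H = 0, giving q_H = 246.
Then q_M = (344 - 246)/2 = 49.
Total output Q = 295, so price P = 426 - 295 = 131.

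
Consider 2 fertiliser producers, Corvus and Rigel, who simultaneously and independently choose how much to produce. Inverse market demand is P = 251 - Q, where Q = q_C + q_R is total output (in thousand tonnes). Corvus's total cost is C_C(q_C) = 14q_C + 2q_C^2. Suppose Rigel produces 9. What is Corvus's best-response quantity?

With the rival's output fixed at 9, Corvus's profit is π_C = (251 - 9 - q_C)q_C - (14q_C + 2q_C²) = (242 - q_C)q_C - (14q_C + 2q_C²).
∂π_C/∂q_C = 228 - 6q_C = 0, so q_C = 38.

38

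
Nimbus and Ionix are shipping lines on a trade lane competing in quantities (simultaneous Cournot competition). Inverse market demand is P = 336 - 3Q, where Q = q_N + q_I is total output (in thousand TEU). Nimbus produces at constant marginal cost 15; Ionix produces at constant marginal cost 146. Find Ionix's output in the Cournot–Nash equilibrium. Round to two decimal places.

6.56

Nimbus's profit: π_N = (336 - 3Q)q_N - (15q_N). Setting ∂π_N/∂q_N = 0: 321 - 6q_N - 3(q_I) = 0.
Ionix's first-order condition: 190 - 6q_I - 3(q_N) = 0.
Rearranging gives the reaction functions q_N = (321 - 3q_I)/6 and q_I = (190 - 3q_N)/6.
Solving the pair: q_N = 452/9, q_I = 59/9.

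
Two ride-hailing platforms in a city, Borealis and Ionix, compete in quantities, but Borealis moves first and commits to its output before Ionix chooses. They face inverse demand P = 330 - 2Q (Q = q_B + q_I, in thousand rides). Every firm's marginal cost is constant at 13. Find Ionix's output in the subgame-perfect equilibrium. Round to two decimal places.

39.63

Solve by backward induction. Given q_B, the follower Ionix maximises π_I = (330 - 2q_B - 2q_I)q_I - 13q_I.
Follower FOC: 317 - 2q_B - 4q_I = 0, so q_I(q_B) = (317 - 2q_B)/4.
Borealis substitutes q_I(q_B) into its own profit: π_B = q_B(330 - 2q_B - (317 - 2q_B)/2) - 13q_B = (343/2 - q_B)q_B - 13q_B.
The leader's first-order condition 317/2 - 2q_B = 0 yields q_B = 317/4.
Then q_I = (317 - 2·(317/4))/4 = 317/8.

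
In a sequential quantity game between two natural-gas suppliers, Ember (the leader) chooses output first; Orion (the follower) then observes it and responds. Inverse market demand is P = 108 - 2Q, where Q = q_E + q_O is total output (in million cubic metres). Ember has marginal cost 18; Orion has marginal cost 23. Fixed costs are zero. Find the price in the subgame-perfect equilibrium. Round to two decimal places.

The follower Orion best-responds to any q_E: π_O = (108 - 2Q)q_O - 23q_O.
Setting the follower's marginal profit to zero, 85 - 2q_E - 4q_O = 0, i.e. q_O = (85 - 2q_E)/4.
The leader anticipates this reaction. Substituting into P = 108 - 2Q gives P = 131/2 - q_E, so π_E = (131/2 - q_E)q_E - 18q_E.
The leader's first-order condition 95/2 - 2q_E = 0 yields q_E = 95/4.
Then q_O = (85 - 2·(95/4))/4 = 75/8.
Total output Q = 265/8, so price P = 108 - 2·(265/8) = 167/4.

41.75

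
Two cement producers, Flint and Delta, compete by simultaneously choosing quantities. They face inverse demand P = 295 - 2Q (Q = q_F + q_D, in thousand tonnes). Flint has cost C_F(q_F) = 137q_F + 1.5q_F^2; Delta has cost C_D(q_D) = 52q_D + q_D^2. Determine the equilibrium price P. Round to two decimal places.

Flint's profit: π_F = (295 - 2Q)q_F - (137q_F + (3/2)q_F²). Setting ∂π_F/∂q_F = 0: 158 - 7q_F - 2(q_D) = 0.
Delta's first-order condition: 243 - 6q_D - 2(q_F) = 0.
Rearranging gives the reaction functions q_F = (158 - 2q_D)/7 and q_D = (243 - 2q_F)/6.
Solving the pair: q_F = 231/19, q_D = 1385/38.
Total output Q = 1847/38, so price P = 295 - 2·(1847/38) = 197.7895.

197.79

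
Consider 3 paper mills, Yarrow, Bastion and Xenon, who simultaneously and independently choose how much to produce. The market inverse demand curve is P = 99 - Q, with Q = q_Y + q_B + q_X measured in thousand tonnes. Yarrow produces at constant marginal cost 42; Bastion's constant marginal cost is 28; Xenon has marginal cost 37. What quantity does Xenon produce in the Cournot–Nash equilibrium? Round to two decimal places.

Yarrow's profit: π_Y = (99 - Q)q_Y - (42q_Y). Setting ∂π_Y/∂q_Y = 0: 57 - 2q_Y - (q_B + q_X) = 0.
Bastion's profit: π_B = (99 - Q)q_B - (28q_B). Setting ∂π_B/∂q_B = 0: 71 - 2q_B - (q_Y + q_X) = 0.
Xenon's profit: π_X = (99 - Q)q_X - (37q_X). Setting ∂π_X/∂q_X = 0: 62 - 2q_X - (q_Y + q_B) = 0.
Summing all 3 equations gives 190 − 4Q = 0, hence Q = 95/2.
Back-substituting: q_Y = (57 − 95/2) = 19/2, q_B = (71 − 95/2) = 47/2, q_X = (62 − 95/2) = 29/2.

14.50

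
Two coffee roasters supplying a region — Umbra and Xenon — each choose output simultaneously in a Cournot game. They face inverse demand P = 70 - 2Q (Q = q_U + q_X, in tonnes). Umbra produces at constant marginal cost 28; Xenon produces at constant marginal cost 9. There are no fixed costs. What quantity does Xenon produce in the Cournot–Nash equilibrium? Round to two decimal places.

13.33

Umbra's profit: π_U = (70 - 2Q)q_U - (28q_U). Setting ∂π_U/∂q_U = 0: 42 - 4q_U - 2(q_X) = 0.
Xenon's profit: π_X = (70 - 2Q)q_X - (9q_X). Setting ∂π_X/∂q_X = 0: 61 - 4q_X - 2(q_U) = 0.
Best responses: q_U = (42 - 2q_X)/4, q_X = (61 - 2q_U)/4.
Substituting one into the other gives q_U = 23/6 and q_X = 40/3.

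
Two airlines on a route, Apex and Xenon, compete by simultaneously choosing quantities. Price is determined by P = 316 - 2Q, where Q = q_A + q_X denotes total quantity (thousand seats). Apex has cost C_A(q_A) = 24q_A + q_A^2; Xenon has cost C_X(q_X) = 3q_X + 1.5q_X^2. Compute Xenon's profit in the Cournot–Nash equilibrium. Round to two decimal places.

4058.54

Apex's profit: π_A = (316 - 2Q)q_A - (24q_A + q_A²). Setting ∂π_A/∂q_A = 0: 292 - 6q_A - 2(q_X) = 0.
Xenon's first-order condition: 313 - 7q_X - 2(q_A) = 0.
Best responses: q_A = (292 - 2q_X)/6, q_X = (313 - 2q_A)/7.
Substituting one into the other gives q_A = 709/19 and q_X = 647/19.
Price P = 316 - 2·(1356/19) = 173.2632.
Xenon's profit: 173.2632·(647/19) - 3·(647/19) - (3/2)(647/19)² = 4058.5360.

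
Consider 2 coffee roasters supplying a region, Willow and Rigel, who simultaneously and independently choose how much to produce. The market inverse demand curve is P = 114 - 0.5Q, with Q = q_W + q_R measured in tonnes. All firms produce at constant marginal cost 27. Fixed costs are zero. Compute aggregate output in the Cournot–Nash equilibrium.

A representative firm's profit is π_i = q_i(114 - 0.5Q) - 27q_i.
Setting ∂π_i/∂q_i = 0 with rivals' quantities fixed: 87 - q_i - (1/2)q_j = 0.
With identical firms every q_j equals q_i, so q_j = q_i and 87 = (3/2)q_i, giving q_i = 58.
Total output Q = 58 + 58 = 116.

116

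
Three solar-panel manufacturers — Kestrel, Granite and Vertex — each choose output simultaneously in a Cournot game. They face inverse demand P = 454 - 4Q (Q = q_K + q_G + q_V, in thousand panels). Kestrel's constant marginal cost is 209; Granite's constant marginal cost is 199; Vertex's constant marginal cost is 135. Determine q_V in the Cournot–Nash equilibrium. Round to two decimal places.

28.56

Kestrel's profit: π_K = (454 - 4Q)q_K - (209q_K). Setting ∂π_K/∂q_K = 0: 245 - 8q_K - 4(q_G + q_V) = 0.
Granite's profit: π_G = (454 - 4Q)q_G - (199q_G). Setting ∂π_G/∂q_G = 0: 255 - 8q_G - 4(q_K + q_V) = 0.
Vertex's first-order condition: 319 - 8q_V - 4(q_K + q_G) = 0.
Summing all 3 equations gives 819 − 16Q = 0, hence Q = 819/16.
Back-substituting: q_K = (245 − 819/4)/4 = 161/16, q_G = (255 − 819/4)/4 = 201/16, q_V = (319 − 819/4)/4 = 457/16.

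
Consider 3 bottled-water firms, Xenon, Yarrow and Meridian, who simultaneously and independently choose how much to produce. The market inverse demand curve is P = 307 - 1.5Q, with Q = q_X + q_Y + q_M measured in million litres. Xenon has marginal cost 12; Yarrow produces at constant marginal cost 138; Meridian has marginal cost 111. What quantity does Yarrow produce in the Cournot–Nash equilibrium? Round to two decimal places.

2.67

Xenon's profit: π_X = (307 - 1.5Q)q_X - (12q_X). Setting ∂π_X/∂q_X = 0: 295 - 3q_X - (3/2)(q_Y + q_M) = 0.
Yarrow's first-order condition: 169 - 3q_Y - (3/2)(q_X + q_M) = 0.
Meridian's profit: π_M = (307 - 1.5Q)q_M - (111q_M). Setting ∂π_M/∂q_M = 0: 196 - 3q_M - (3/2)(q_X + q_Y) = 0.
Summing all 3 equations gives 660 − 6Q = 0, hence Q = 110.
Back-substituting: q_X = (295 − 165)/(3/2) = 260/3, q_Y = (169 − 165)/(3/2) = 8/3, q_M = (196 − 165)/(3/2) = 62/3.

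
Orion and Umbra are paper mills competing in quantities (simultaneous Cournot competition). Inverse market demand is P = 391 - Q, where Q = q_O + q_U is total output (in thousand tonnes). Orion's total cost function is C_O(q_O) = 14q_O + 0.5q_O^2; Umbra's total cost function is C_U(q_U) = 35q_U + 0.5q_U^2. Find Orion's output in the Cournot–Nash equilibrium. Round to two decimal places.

Orion's profit: π_O = (391 - Q)q_O - (14q_O + (1/2)q_O²). Setting ∂π_O/∂q_O = 0: 377 - 3q_O - (q_U) = 0.
Umbra's profit: π_U = (391 - Q)q_U - (35q_U + (1/2)q_U²). Setting ∂π_U/∂q_U = 0: 356 - 3q_U - (q_O) = 0.
Rearranging gives the reaction functions q_O = (377 - q_U)/3 and q_U = (356 - q_O)/3.
Substituting one into the other gives q_O = 775/8 and q_U = 691/8.

96.88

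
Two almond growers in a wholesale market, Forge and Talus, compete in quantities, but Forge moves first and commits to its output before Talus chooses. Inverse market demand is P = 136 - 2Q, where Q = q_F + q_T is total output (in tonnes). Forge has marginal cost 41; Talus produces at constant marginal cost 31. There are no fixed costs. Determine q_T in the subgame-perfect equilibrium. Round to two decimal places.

The follower Talus best-responds to any q_F: π_T = (136 - 2Q)q_T - 31q_T.
Setting the follower's marginal profit to zero, 105 - 2q_F - 4q_T = 0, i.e. q_T = (105 - 2q_F)/4.
The leader anticipates this reaction. Substituting into P = 136 - 2Q gives P = 167/2 - q_F, so π_F = (167/2 - q_F)q_F - 41q_F.
Maximising: ∂π_F/∂q_F = 85/2 - 2q_F = 0, giving q_F = 85/4.
Then q_T = (105 - 2·(85/4))/4 = 125/8.

15.63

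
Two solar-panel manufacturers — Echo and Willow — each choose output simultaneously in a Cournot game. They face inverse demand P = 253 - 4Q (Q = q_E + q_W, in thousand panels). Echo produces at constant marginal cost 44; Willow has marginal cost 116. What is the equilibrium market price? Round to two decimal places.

137.67

Echo's profit: π_E = (253 - 4Q)q_E - (44q_E). Setting ∂π_E/∂q_E = 0: 209 - 8q_E - 4(q_W) = 0.
Willow's profit: π_W = (253 - 4Q)q_W - (116q_W). Setting ∂π_W/∂q_W = 0: 137 - 8q_W - 4(q_E) = 0.
Best responses: q_E = (209 - 4q_W)/8, q_W = (137 - 4q_E)/8.
Substituting one into the other gives q_E = 281/12 and q_W = 65/12.
Total output Q = 173/6, so price P = 253 - 4·(173/6) = 413/3.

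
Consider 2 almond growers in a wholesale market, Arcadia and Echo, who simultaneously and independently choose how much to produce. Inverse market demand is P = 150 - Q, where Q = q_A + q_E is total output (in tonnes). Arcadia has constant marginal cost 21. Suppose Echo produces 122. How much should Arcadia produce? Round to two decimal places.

With the rival's output fixed at 122, Arcadia's profit is π_A = (150 - 122 - q_A)q_A - (21q_A) = (28 - q_A)q_A - (21q_A).
∂π_A/∂q_A = 7 - 2q_A = 0, so q_A = 7/2.

3.50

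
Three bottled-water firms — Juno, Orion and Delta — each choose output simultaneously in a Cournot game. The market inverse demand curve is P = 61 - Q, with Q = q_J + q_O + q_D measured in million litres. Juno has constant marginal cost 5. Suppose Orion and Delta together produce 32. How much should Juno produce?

12

With rivals' combined output fixed at 32, Juno's profit is π_J = (61 - 32 - q_J)q_J - (5q_J) = (29 - q_J)q_J - (5q_J).
∂π_J/∂q_J = 24 - 2q_J = 0, so q_J = 12.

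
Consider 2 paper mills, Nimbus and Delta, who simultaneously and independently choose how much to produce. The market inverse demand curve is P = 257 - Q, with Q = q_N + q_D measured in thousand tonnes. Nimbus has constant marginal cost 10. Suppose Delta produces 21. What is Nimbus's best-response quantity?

113

With the rival's output fixed at 21, Nimbus's profit is π_N = (257 - 21 - q_N)q_N - (10q_N) = (236 - q_N)q_N - (10q_N).
∂π_N/∂q_N = 226 - 2q_N = 0, so q_N = 113.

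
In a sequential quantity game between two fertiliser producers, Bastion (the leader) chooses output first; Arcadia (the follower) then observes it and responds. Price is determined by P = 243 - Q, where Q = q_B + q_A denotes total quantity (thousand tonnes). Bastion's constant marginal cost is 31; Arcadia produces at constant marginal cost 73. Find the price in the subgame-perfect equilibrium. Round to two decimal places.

Solve by backward induction. Given q_B, the follower Arcadia maximises π_A = (243 - q_B - q_A)q_A - 73q_A.
Follower FOC: 170 - q_B - 2q_A = 0, so q_A(q_B) = (170 - q_B)/2.
The leader anticipates this reaction. Substituting into P = 243 - Q gives P = 158 - (1/2)q_B, so π_B = (158 - (1/2)q_B)q_B - 31q_B.
Maximising: ∂π_B/∂q_B = 127 - q_B = 0, giving q_B = 127.
Then q_A = (170 - 127)/2 = 43/2.
Total output Q = 297/2, so price P = 243 - 297/2 = 189/2.

94.50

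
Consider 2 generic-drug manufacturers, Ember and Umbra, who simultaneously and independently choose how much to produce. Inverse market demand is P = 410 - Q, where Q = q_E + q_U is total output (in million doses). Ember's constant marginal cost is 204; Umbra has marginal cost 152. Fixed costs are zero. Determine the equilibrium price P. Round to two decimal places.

Ember's profit: π_E = (410 - Q)q_E - (204q_E). Setting ∂π_E/∂q_E = 0: 206 - 2q_E - (q_U) = 0.
Umbra's first-order condition: 258 - 2q_U - (q_E) = 0.
Best responses: q_E = (206 - q_U)/2, q_U = (258 - q_E)/2.
Substituting one into the other gives q_E = 154/3 and q_U = 310/3.
Total output Q = 464/3, so price P = 410 - 464/3 = 766/3.

255.33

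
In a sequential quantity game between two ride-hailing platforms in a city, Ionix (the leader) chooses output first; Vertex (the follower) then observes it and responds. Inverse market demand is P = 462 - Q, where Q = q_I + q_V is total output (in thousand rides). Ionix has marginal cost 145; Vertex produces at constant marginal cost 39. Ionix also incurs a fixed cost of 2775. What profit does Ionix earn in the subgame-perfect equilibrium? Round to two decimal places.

2790.13

The follower Vertex best-responds to any q_I: π_V = (462 - Q)q_V - 39q_V.
Follower FOC: 423 - q_I - 2q_V = 0, so q_V(q_I) = (423 - q_I)/2.
Ionix substitutes q_V(q_I) into its own profit: π_I = q_I(462 - q_I - (423 - q_I)/2) - 145q_I = (501/2 - (1/2)q_I)q_I - 145q_I.
Leader FOC: 211/2 - q_I = 0, so q_I = 211/2.
Then q_V = (423 - 211/2)/2 = 635/4.
Price P = 462 - 1057/4 = 791/4.
Ionix's profit: (791/4 - 145)·(211/2) - 2775 = 2790.1250.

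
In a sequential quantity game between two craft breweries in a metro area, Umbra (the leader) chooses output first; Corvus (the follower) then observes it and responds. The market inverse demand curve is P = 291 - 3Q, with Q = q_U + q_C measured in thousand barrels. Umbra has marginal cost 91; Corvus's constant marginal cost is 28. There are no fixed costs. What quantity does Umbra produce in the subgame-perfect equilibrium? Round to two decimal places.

Solve by backward induction. Given q_U, the follower Corvus maximises π_C = (291 - 3q_U - 3q_C)q_C - 28q_C.
Setting the follower's marginal profit to zero, 263 - 3q_U - 6q_C = 0, i.e. q_C = (263 - 3q_U)/6.
The leader anticipates this reaction. Substituting into P = 291 - 3Q gives P = 319/2 - (3/2)q_U, so π_U = (319/2 - (3/2)q_U)q_U - 91q_U.
The leader's first-order condition 137/2 - 3q_U = 0 yields q_U = 137/6.
Then q_C = (263 - 3·(137/6))/6 = 389/12.

22.83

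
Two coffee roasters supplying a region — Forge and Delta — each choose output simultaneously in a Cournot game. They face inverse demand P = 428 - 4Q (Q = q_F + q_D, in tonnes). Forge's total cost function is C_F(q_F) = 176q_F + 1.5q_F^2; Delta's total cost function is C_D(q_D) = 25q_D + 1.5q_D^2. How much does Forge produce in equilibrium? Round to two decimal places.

11.05

Forge's profit: π_F = (428 - 4Q)q_F - (176q_F + (3/2)q_F²). Setting ∂π_F/∂q_F = 0: 252 - 11q_F - 4(q_D) = 0.
Delta's profit: π_D = (428 - 4Q)q_D - (25q_D + (3/2)q_D²). Setting ∂π_D/∂q_D = 0: 403 - 11q_D - 4(q_F) = 0.
Rearranging gives the reaction functions q_F = (252 - 4q_D)/11 and q_D = (403 - 4q_F)/11.
Substituting one into the other gives q_F = 232/21 and q_D = 685/21.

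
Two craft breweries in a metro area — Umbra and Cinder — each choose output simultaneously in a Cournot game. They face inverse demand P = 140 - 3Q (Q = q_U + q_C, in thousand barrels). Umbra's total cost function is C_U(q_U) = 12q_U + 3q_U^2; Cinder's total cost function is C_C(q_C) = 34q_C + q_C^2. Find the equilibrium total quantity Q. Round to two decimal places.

Umbra's profit: π_U = (140 - 3Q)q_U - (12q_U + 3q_U²). Setting ∂π_U/∂q_U = 0: 128 - 12q_U - 3(q_C) = 0.
Cinder's profit: π_C = (140 - 3Q)q_C - (34q_C + q_C²). Setting ∂π_C/∂q_C = 0: 106 - 8q_C - 3(q_U) = 0.
Best responses: q_U = (128 - 3q_C)/12, q_C = (106 - 3q_U)/8.
Solving the pair: q_U = 706/87, q_C = 296/29.
Total output Q = 706/87 + 296/29 = 1594/87.

18.32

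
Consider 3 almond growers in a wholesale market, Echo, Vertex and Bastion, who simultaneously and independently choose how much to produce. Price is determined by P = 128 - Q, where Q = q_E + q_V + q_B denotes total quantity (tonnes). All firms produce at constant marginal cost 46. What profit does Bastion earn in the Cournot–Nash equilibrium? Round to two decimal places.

Each firm earns π_i = (128 - Q)q_i - 46q_i.
First-order condition (treating rivals' output as given): 82 - 2q_i - Σ_{j≠i} q_j = 0.
By symmetry each firm produces the same amount; substituting Σ_{j≠i} q_j = 2q_i yields q_i = 82/4 = 41/2.
Price P = 128 - 123/2 = 133/2.
Bastion's profit: (133/2 - 46)·(41/2) = 1681/4.

420.25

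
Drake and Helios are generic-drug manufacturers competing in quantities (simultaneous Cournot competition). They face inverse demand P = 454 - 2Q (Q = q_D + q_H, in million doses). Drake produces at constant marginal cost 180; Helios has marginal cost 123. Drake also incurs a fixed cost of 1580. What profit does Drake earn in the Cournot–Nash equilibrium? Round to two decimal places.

1036.06

Drake's profit: π_D = (454 - 2Q)q_D - (180q_D). Setting ∂π_D/∂q_D = 0: 274 - 4q_D - 2(q_H) = 0.
Helios's first-order condition: 331 - 4q_H - 2(q_D) = 0.
So q_D = (274 - 2q_H)/4 and q_H = (331 - 2q_D)/4.
Substituting one into the other gives q_D = 217/6 and q_H = 194/3.
Price P = 454 - 2·(605/6) = 757/3.
Drake's profit: (757/3 - 180)·(217/6) - 1580 = 1036.0556.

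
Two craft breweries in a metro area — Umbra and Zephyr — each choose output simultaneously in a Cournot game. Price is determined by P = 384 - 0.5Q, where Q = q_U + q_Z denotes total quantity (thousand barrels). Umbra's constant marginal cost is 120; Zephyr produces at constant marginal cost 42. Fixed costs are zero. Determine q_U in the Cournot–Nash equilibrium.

Umbra's profit: π_U = (384 - 0.5Q)q_U - (120q_U). Setting ∂π_U/∂q_U = 0: 264 - q_U - (1/2)(q_Z) = 0.
Zephyr's first-order condition: 342 - q_Z - (1/2)(q_U) = 0.
Best responses: q_U = (264 - (1/2)q_Z), q_Z = (342 - (1/2)q_U).
Substituting one into the other gives q_U = 124 and q_Z = 280.

124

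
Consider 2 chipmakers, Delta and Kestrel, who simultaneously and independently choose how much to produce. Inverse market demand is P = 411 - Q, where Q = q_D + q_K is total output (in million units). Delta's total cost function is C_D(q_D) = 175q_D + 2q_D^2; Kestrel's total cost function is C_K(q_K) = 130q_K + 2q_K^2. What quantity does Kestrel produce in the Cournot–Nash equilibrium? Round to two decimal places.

41.43

Delta's profit: π_D = (411 - Q)q_D - (175q_D + 2q_D²). Setting ∂π_D/∂q_D = 0: 236 - 6q_D - (q_K) = 0.
Kestrel's profit: π_K = (411 - Q)q_K - (130q_K + 2q_K²). Setting ∂π_K/∂q_K = 0: 281 - 6q_K - (q_D) = 0.
So q_D = (236 - q_K)/6 and q_K = (281 - q_D)/6.
Substituting one into the other gives q_D = 227/7 and q_K = 290/7.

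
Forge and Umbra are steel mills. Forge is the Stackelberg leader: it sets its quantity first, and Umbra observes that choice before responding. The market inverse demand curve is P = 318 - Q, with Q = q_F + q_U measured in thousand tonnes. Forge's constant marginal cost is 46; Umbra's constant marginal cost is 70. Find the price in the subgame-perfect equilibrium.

120

Solve by backward induction. Given q_F, the follower Umbra maximises π_U = (318 - q_F - q_U)q_U - 70q_U.
Follower FOC: 248 - q_F - 2q_U = 0, so q_U(q_F) = (248 - q_F)/2.
Forge substitutes q_U(q_F) into its own profit: π_F = q_F(318 - q_F - (248 - q_F)/2) - 46q_F = (194 - (1/2)q_F)q_F - 46q_F.
The leader's first-order condition 148 - q_F = 0 yields q_F = 148.
Then q_U = (248 - 148)/2 = 50.
Total output Q = 198, so price P = 318 - 198 = 120.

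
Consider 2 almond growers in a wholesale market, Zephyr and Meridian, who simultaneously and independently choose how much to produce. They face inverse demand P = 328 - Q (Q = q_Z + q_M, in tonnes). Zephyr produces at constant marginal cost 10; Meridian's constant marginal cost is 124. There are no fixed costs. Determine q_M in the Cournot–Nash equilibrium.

30

Zephyr's profit: π_Z = (328 - Q)q_Z - (10q_Z). Setting ∂π_Z/∂q_Z = 0: 318 - 2q_Z - (q_M) = 0.
Meridian's profit: π_M = (328 - Q)q_M - (124q_M). Setting ∂π_M/∂q_M = 0: 204 - 2q_M - (q_Z) = 0.
So q_Z = (318 - q_M)/2 and q_M = (204 - q_Z)/2.
Solving the pair: q_Z = 144, q_M = 30.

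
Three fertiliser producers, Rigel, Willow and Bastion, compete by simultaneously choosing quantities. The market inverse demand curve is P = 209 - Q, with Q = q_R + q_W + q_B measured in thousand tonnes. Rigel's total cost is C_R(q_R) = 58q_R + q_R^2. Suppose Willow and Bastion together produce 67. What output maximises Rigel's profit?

With rivals' combined output fixed at 67, Rigel's profit is π_R = (209 - 67 - q_R)q_R - (58q_R + q_R²) = (142 - q_R)q_R - (58q_R + q_R²).
∂π_R/∂q_R = 84 - 4q_R = 0, so q_R = 21.

21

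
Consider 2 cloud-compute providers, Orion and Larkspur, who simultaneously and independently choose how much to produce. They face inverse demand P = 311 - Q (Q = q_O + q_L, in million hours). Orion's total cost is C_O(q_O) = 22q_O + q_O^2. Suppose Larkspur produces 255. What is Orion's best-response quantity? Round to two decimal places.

8.50

With the rival's output fixed at 255, Orion's profit is π_O = (311 - 255 - q_O)q_O - (22q_O + q_O²) = (56 - q_O)q_O - (22q_O + q_O²).
∂π_O/∂q_O = 34 - 4q_O = 0, so q_O = 17/2.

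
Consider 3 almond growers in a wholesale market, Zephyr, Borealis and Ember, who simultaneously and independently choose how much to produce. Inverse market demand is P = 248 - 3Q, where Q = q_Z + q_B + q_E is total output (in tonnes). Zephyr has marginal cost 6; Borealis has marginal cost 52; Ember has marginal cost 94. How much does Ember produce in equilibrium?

Zephyr's profit: π_Z = (248 - 3Q)q_Z - (6q_Z). Setting ∂π_Z/∂q_Z = 0: 242 - 6q_Z - 3(q_B + q_E) = 0.
Borealis's first-order condition: 196 - 6q_B - 3(q_Z + q_E) = 0.
Ember's profit: π_E = (248 - 3Q)q_E - (94q_E). Setting ∂π_E/∂q_E = 0: 154 - 6q_E - 3(q_Z + q_B) = 0.
Summing all 3 equations gives 592 − 12Q = 0, hence Q = 148/3.
Back-substituting: q_Z = (242 − 148)/3 = 94/3, q_B = (196 − 148)/3 = 16, q_E = (154 − 148)/3 = 2.

2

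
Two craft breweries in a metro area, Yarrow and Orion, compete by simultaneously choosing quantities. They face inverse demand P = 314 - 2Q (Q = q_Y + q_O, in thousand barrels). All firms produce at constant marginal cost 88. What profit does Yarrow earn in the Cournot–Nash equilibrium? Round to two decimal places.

2837.56

Each firm earns π_i = (314 - 2Q)q_i - 88q_i.
Setting ∂π_i/∂q_i = 0 with rivals' quantities fixed: 226 - 4q_i - 2q_j = 0.
By symmetry each firm produces the same amount; substituting q_j = q_i yields q_i = 226/6 = 113/3.
Price P = 314 - 2·(226/3) = 490/3.
Yarrow's profit: (490/3 - 88)·(113/3) = 2837.5556.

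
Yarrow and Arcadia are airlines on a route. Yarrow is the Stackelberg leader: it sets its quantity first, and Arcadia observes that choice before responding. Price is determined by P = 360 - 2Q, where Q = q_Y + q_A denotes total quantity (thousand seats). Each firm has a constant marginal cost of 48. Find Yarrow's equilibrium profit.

Solve by backward induction. Given q_Y, the follower Arcadia maximises π_A = (360 - 2q_Y - 2q_A)q_A - 48q_A.
Follower FOC: 312 - 2q_Y - 4q_A = 0, so q_A(q_Y) = (312 - 2q_Y)/4.
The leader anticipates this reaction. Substituting into P = 360 - 2Q gives P = 204 - q_Y, so π_Y = (204 - q_Y)q_Y - 48q_Y.
Leader FOC: 156 - 2q_Y = 0, so q_Y = 78.
Then q_A = (312 - 2·78)/4 = 39.
Price P = 360 - 2·117 = 126.
Yarrow's profit: (126 - 48)·78 = 6084.

6084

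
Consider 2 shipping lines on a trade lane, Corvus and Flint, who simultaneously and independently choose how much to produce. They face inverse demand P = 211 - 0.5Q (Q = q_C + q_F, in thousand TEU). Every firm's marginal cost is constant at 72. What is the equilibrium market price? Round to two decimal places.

118.33

Each firm earns π_i = (211 - 0.5Q)q_i - 72q_i.
Setting ∂π_i/∂q_i = 0 with rivals' quantities fixed: 139 - q_i - (1/2)q_j = 0.
By symmetry each firm produces the same amount; substituting q_j = q_i yields q_i = 139/(3/2) = 278/3.
Total output Q = 556/3, so price P = 211 - (1/2)·(556/3) = 355/3.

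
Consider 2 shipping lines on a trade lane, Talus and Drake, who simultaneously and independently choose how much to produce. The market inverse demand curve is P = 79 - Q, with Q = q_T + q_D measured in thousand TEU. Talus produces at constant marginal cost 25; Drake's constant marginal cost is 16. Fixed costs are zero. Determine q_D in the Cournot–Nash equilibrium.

24

Talus's profit: π_T = (79 - Q)q_T - (25q_T). Setting ∂π_T/∂q_T = 0: 54 - 2q_T - (q_D) = 0.
Drake's first-order condition: 63 - 2q_D - (q_T) = 0.
So q_T = (54 - q_D)/2 and q_D = (63 - q_T)/2.
Solving the pair: q_T = 15, q_D = 24.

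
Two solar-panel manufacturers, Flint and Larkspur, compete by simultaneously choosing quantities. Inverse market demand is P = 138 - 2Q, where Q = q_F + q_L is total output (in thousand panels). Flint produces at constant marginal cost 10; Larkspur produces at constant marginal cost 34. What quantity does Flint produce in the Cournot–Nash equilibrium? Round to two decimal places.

Flint's profit: π_F = (138 - 2Q)q_F - (10q_F). Setting ∂π_F/∂q_F = 0: 128 - 4q_F - 2(q_L) = 0.
Larkspur's profit: π_L = (138 - 2Q)q_L - (34q_L). Setting ∂π_L/∂q_L = 0: 104 - 4q_L - 2(q_F) = 0.
Best responses: q_F = (128 - 2q_L)/4, q_L = (104 - 2q_F)/4.
Solving the pair: q_F = 76/3, q_L = 40/3.

25.33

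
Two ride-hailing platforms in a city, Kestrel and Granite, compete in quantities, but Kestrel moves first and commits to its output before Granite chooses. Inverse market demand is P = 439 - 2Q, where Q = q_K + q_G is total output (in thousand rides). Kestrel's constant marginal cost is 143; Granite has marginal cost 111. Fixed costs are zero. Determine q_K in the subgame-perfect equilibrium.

66

The follower Granite best-responds to any q_K: π_G = (439 - 2Q)q_G - 111q_G.
Setting the follower's marginal profit to zero, 328 - 2q_K - 4q_G = 0, i.e. q_G = (328 - 2q_K)/4.
Kestrel substitutes q_G(q_K) into its own profit: π_K = q_K(439 - 2q_K - (328 - 2q_K)/2) - 143q_K = (275 - q_K)q_K - 143q_K.
The leader's first-order condition 132 - 2q_K = 0 yields q_K = 66.
Then q_G = (328 - 2·66)/4 = 49.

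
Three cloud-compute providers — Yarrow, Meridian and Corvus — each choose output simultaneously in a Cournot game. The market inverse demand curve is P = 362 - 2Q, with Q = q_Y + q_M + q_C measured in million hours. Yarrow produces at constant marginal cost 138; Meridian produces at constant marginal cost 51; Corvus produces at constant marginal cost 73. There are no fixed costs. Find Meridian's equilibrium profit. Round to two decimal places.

Yarrow's profit: π_Y = (362 - 2Q)q_Y - (138q_Y). Setting ∂π_Y/∂q_Y = 0: 224 - 4q_Y - 2(q_M + q_C) = 0.
Meridian's profit: π_M = (362 - 2Q)q_M - (51q_M). Setting ∂π_M/∂q_M = 0: 311 - 4q_M - 2(q_Y + q_C) = 0.
Corvus's profit: π_C = (362 - 2Q)q_C - (73q_C). Setting ∂π_C/∂q_C = 0: 289 - 4q_C - 2(q_Y + q_M) = 0.
Summing all 3 equations gives 824 − 8Q = 0, hence Q = 103.
Back-substituting: q_Y = (224 − 206)/2 = 9, q_M = (311 − 206)/2 = 105/2, q_C = (289 − 206)/2 = 83/2.
Price P = 362 - 2·103 = 156.
Meridian's profit: (156 - 51)·(105/2) = 5512.5000.

5512.50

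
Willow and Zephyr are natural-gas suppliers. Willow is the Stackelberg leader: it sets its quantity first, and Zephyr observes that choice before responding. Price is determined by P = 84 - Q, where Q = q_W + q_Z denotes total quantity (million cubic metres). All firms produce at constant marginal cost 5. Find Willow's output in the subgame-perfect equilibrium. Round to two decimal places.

39.50

The follower Zephyr best-responds to any q_W: π_Z = (84 - Q)q_Z - 5q_Z.
Setting the follower's marginal profit to zero, 79 - q_W - 2q_Z = 0, i.e. q_Z = (79 - q_W)/2.
The leader anticipates this reaction. Substituting into P = 84 - Q gives P = 89/2 - (1/2)q_W, so π_W = (89/2 - (1/2)q_W)q_W - 5q_W.
Maximising: ∂π_W/∂q_W = 79/2 - q_W = 0, giving q_W = 79/2.
Then q_Z = (79 - 79/2)/2 = 79/4.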